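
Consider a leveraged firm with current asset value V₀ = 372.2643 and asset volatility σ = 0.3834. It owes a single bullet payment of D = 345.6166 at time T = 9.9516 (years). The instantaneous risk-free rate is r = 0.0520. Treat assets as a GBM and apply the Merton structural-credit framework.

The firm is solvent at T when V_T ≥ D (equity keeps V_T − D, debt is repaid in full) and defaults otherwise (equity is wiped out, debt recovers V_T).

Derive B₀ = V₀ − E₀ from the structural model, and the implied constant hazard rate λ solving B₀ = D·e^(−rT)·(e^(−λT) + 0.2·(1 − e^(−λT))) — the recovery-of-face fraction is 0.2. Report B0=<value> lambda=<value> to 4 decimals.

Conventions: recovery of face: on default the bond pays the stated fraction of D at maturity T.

B0=144.5198 lambda=0.0469

Equity is a call on the firm's assets struck at D = 345.6166:
d₁ = [ln(V₀/D) + (r + σ²/2)T] / (σ√T)
   = [ln(372.2643/345.6166) + (0.0520 + 0.5·0.3834²)·9.9516] / (0.3834·√9.9516)
   = [0.074274 + 1.248904] / 1.209480 = 1.094006
d₂ = d₁ − σ√T = 1.094006 − 1.209480 = -0.115474
N(d₁) = 0.863024,  N(d₂) = 0.454035,  e^(−rT) = 0.596019
E₀ = V₀·N(d₁) − D·e^(−rT)·N(d₂)
   = 372.2643·0.863024 − 345.6166·0.596019·0.454035 = 227.744521
B₀ = V₀ − E₀ = 372.2643 − 227.744521 = 144.519779
e^(−λT) = (B₀·e^(rT)/D − 0.2)/(1 − 0.2) = (144.5198·1.677800/345.6166 − 0.2)/0.8 = 0.62696623
λ = −ln(0.62696623)/9.9516 = 0.046913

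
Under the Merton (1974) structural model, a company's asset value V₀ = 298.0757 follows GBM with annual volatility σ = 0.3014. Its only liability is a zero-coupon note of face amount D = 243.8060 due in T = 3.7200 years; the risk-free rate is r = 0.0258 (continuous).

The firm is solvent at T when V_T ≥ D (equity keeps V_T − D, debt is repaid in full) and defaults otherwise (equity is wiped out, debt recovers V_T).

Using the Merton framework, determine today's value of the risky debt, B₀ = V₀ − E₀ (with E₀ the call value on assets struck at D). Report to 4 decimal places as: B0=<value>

Equity is a call on the firm's assets struck at D = 243.8060:
d₁ = [ln(V₀/D) + (r + σ²/2)T] / (σ√T)
   = [ln(298.0757/243.8060) + (0.0258 + 0.5·0.3014²)·3.7200] / (0.3014·√3.7200)
   = [0.200975 + 0.264942] / 0.581319 = 0.801482
d₂ = d₁ − σ√T = 0.801482 − 0.581319 = 0.220162
N(d₁) = 0.788574,  N(d₂) = 0.587128,  e^(−rT) = 0.908486
E₀ = V₀·N(d₁) − D·e^(−rT)·N(d₂)
   = 298.0757·0.788574 − 243.8060·0.908486·0.587128 = 105.009193
B₀ = V₀ − E₀ = 298.0757 − 105.009193 = 193.066507

B0=193.0665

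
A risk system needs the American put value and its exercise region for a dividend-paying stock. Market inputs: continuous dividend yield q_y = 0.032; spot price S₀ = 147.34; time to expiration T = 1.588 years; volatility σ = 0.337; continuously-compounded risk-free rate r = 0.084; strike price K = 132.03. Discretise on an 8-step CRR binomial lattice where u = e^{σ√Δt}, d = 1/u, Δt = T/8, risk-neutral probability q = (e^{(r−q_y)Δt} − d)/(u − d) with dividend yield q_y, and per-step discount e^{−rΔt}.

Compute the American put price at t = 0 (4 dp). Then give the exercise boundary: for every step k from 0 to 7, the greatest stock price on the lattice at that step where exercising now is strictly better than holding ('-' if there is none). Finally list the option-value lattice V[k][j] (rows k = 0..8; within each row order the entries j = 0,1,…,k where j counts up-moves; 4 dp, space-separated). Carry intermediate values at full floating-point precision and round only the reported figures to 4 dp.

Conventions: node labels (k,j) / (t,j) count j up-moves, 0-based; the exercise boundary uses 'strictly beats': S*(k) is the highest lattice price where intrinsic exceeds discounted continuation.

price = 12.6127
boundary = - - - 93.9073 80.8151 93.9073 80.8151 93.9073
tree:
12.6127
18.8133 6.7629
27.2450 10.9148 2.7889
38.1227 17.1559 4.9666 0.6789
51.2149 26.0992 8.6834 1.3724 0.0000
62.4819 38.1227 14.8115 2.7740 0.0000 0.0000
72.1780 51.2149 24.3996 5.6072 0.0000 0.0000 0.0000
80.5224 62.4819 38.1227 11.3339 0.0000 0.0000 0.0000 0.0000
87.7034 72.1780 51.2149 22.9094 0.0000 0.0000 0.0000 0.0000 0.0000

Δt=0.19850, u=1.16200, d=0.86058, q=0.49696, disc=e^(-rΔt)=0.98346
k=8 terminal: V=max(K-S,0) → 87.7034 72.1780 51.2149 22.9094 0.0000 0.0000 0.0000 0.0000 0.0000
k=7: j=0 S=51.5076 intr=80.5224 cont=78.6653 V=80.5224[EX]; j=1 S=69.5481 intr=62.4819 cont=60.7390 V=62.4819[EX]; j=2 S=93.9073 intr=38.1227 cont=36.5340 V=38.1227[EX]; j=3 S=126.7984 intr=5.2316 cont=11.3339 V=11.3339[hold]; j=4 S=171.2094 intr=0.0000 cont=0.0000 V=0.0000[hold]; j=5 S=231.1755 intr=0.0000 cont=0.0000 V=0.0000[hold]; j=6 S=312.1446 intr=0.0000 cont=0.0000 V=0.0000[hold]; j=7 S=421.4732 intr=0.0000 cont=0.0000 V=0.0000[hold]  S*(7)=93.9073
k=6: j=0 S=59.8520 intr=72.1780 cont=70.3738 V=72.1780[EX]; j=1 S=80.8151 intr=51.2149 cont=49.5434 V=51.2149[EX]; j=2 S=109.1206 intr=22.9094 cont=24.3996 V=24.3996[hold]; j=3 S=147.3400 intr=0.0000 cont=5.6072 V=5.6072[hold]; j=4 S=198.9458 intr=0.0000 cont=0.0000 V=0.0000[hold]; j=5 S=268.6265 intr=0.0000 cont=0.0000 V=0.0000[hold]; j=6 S=362.7128 intr=0.0000 cont=0.0000 V=0.0000[hold]  S*(6)=80.8151
k=5: j=0 S=69.5481 intr=62.4819 cont=60.7390 V=62.4819[EX]; j=1 S=93.9073 intr=38.1227 cont=37.2623 V=38.1227[EX]; j=2 S=126.7984 intr=5.2316 cont=14.8115 V=14.8115[hold]; j=3 S=171.2094 intr=0.0000 cont=2.7740 V=2.7740[hold]; j=4 S=231.1755 intr=0.0000 cont=0.0000 V=0.0000[hold]; j=5 S=312.1446 intr=0.0000 cont=0.0000 V=0.0000[hold]  S*(5)=93.9073
k=4: j=0 S=80.8151 intr=51.2149 cont=49.5434 V=51.2149[EX]; j=1 S=109.1206 intr=22.9094 cont=26.0992 V=26.0992[hold]; j=2 S=147.3400 intr=0.0000 cont=8.6834 V=8.6834[hold]; j=3 S=198.9458 intr=0.0000 cont=1.3724 V=1.3724[hold]; j=4 S=268.6265 intr=0.0000 cont=0.0000 V=0.0000[hold]  S*(4)=80.8151
k=3: j=0 S=93.9073 intr=38.1227 cont=38.0930 V=38.1227[EX]; j=1 S=126.7984 intr=5.2316 cont=17.1559 V=17.1559[hold]; j=2 S=171.2094 intr=0.0000 cont=4.9666 V=4.9666[hold]; j=3 S=231.1755 intr=0.0000 cont=0.6789 V=0.6789[hold]  S*(3)=93.9073
k=2: j=0 S=109.1206 intr=22.9094 cont=27.2450 V=27.2450[hold]; j=1 S=147.3400 intr=0.0000 cont=10.9148 V=10.9148[hold]; j=2 S=198.9458 intr=0.0000 cont=2.7889 V=2.7889[hold]  S*(2)=-
k=1: j=0 S=126.7984 intr=5.2316 cont=18.8133 V=18.8133[hold]; j=1 S=171.2094 intr=0.0000 cont=6.7629 V=6.7629[hold]  S*(1)=-
k=0: j=0 S=147.3400 intr=0.0000 cont=12.6127 V=12.6127[hold]  S*(0)=-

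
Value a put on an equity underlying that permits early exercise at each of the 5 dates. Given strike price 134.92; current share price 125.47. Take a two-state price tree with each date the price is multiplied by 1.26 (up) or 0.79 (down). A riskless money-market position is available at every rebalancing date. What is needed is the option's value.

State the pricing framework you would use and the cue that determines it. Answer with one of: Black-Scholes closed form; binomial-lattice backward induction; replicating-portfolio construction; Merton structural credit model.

Key observation: with exercise allowed before expiry on a discrete up/down model (5 steps from spot 125.47), the strike-134.92 put's value must be rolled back through the tree testing early exercise at each node.

framework: binomial-lattice backward induction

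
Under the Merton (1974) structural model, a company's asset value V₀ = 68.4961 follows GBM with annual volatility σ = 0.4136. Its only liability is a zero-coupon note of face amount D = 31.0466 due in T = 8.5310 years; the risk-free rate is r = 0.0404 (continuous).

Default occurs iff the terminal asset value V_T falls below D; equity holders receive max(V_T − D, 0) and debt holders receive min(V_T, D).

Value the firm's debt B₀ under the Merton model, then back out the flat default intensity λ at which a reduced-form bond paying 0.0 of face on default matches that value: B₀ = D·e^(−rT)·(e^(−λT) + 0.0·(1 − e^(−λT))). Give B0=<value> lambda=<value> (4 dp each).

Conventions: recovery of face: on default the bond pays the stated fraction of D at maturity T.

B0=18.0897 lambda=0.0229

Equity is a call on the firm's assets struck at D = 31.0466:
d₁ = [ln(V₀/D) + (r + σ²/2)T] / (σ√T)
   = [ln(68.4961/31.0466) + (0.0404 + 0.5·0.4136²)·8.5310] / (0.4136·√8.5310)
   = [0.791288 + 1.074330] / 1.208038 = 1.544337
d₂ = d₁ − σ√T = 1.544337 − 1.208038 = 0.336299
N(d₁) = 0.938747,  N(d₂) = 0.631677,  e^(−rT) = 0.708467
E₀ = V₀·N(d₁) − D·e^(−rT)·N(d₂)
   = 68.4961·0.938747 − 31.0466·0.708467·0.631677 = 50.406437
B₀ = V₀ − E₀ = 68.4961 − 50.406437 = 18.089663
e^(−λT) = (B₀·e^(rT)/D − 0)/(1 − 0) = (18.0897·1.411499/31.0466 − 0)/1 = 0.82242813
λ = −ln(0.82242813)/8.5310 = 0.022916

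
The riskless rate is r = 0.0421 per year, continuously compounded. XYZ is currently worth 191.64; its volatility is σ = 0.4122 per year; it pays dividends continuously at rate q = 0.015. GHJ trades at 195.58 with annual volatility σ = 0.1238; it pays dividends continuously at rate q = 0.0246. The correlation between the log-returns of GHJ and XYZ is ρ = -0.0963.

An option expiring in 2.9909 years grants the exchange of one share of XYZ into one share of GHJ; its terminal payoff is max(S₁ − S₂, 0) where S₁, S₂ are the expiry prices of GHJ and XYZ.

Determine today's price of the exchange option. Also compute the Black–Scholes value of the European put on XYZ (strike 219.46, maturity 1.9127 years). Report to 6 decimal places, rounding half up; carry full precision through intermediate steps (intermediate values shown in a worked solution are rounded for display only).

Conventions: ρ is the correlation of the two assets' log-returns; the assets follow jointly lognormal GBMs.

exchange price = 53.519545
price(XYZ put K=219.46) = 52.196139

σ_eff = √(σ₁² + σ₂² − 2ρσ₁σ₂) = √(0.1238² + 0.4122² − 2·-0.0963·0.1238·0.4122) = 0.441660
d₁ = (ln(S₁/S₂) + (q₂ − q₁ + σ_eff²/2)T) / (σ_eff√T) = (ln(195.58/191.64) + (0.015 − 0.0246 + 0.097532)·2.9909) / 0.763817 = 0.370961
d₂ = d₁ − σ_eff√T = 0.370961 − 0.763817 = -0.392856
N(d₁) = 0.644667,  N(d₂) = 0.347213
V = S₁·e^{−q₁T}·N(d₁) − S₂·e^{−q₂T}·N(d₂) = 117.140209 − 63.620664 = 53.519545
[vanilla: XYZ put K=219.46]
σ√T = 0.4122·√1.9127 = 0.570074
d₁ = (ln(S/K) + (r−q+σ²/2)T) / (σ√T) = (ln(191.64/219.46) + (0.0421−0.015+0.4122²/2)·1.9127) / 0.570074 = (-0.135551 + 0.214326) / 0.570074 = 0.138184
d₂ = d₁ − σ√T = 0.138184 − 0.570074 = -0.431890
e^{−rT} = 0.922632
e^{−qT} = 0.971717
N(−d₁) = 0.445048,  N(−d₂) = 0.667089
price = K·e^{−rT}·N(−d₂) − S·e^{−qT}·N(−d₁) = 135.072832 − 82.876694 = 52.196139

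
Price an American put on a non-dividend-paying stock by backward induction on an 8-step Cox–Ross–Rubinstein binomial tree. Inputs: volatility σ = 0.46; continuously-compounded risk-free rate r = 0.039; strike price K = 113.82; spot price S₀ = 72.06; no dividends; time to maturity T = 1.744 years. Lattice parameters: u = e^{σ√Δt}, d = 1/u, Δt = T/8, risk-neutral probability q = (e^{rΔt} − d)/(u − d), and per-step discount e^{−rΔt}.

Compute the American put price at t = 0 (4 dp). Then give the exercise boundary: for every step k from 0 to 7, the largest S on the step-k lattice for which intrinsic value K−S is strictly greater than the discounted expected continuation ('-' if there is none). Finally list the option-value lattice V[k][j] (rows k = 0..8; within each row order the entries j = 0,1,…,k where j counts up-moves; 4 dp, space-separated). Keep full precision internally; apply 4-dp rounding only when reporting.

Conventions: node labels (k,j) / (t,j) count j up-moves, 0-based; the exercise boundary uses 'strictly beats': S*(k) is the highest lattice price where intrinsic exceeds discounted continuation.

params: Δt=0.21800 u=1.23958 d=0.80672 q=0.46624 e^(-rΔt)=0.99153
t_8 payoffs: 100.8934 93.9573 83.2996 66.9233 41.7600 3.0948 0.0000 0.0000 0.0000
t_7: node(7,0) S=16.0237 payoff=97.7963 vs cont=96.8328 → 97.7963 [stop]  node(7,1) S=24.6215 payoff=89.1985 vs cont=88.2349 → 89.1985 [stop]  node(7,2) S=37.8326 payoff=75.9874 vs cont=75.0238 → 75.9874 [stop]  node(7,3) S=58.1324 payoff=55.6876 vs cont=54.7240 → 55.6876 [stop]  node(7,4) S=89.3245 payoff=24.4955 vs cont=23.5320 → 24.4955 [stop]  node(7,5) S=137.2532 payoff=0.0000 vs cont=1.6379 → 1.6379 [wait]  node(7,6) S=210.8991 payoff=0.0000 vs cont=0.0000 → 0.0000 [wait]  node(7,7) S=324.0612 payoff=0.0000 vs cont=0.0000 → 0.0000 [wait]  ⇒ S*(7)=89.3245
t_6: node(6,0) S=19.8627 payoff=93.9573 vs cont=92.9937 → 93.9573 [stop]  node(6,1) S=30.5204 payoff=83.2996 vs cont=82.3360 → 83.2996 [stop]  node(6,2) S=46.8967 payoff=66.9233 vs cont=65.9597 → 66.9233 [stop]  node(6,3) S=72.0600 payoff=41.7600 vs cont=40.7964 → 41.7600 [stop]  node(6,4) S=110.7252 payoff=3.0948 vs cont=13.7213 → 13.7213 [wait]  node(6,5) S=170.1370 payoff=0.0000 vs cont=0.8669 → 0.8669 [wait]  node(6,6) S=261.4273 payoff=0.0000 vs cont=0.0000 → 0.0000 [wait]  ⇒ S*(6)=72.0600
t_5: node(5,0) S=24.6215 payoff=89.1985 vs cont=88.2349 → 89.1985 [stop]  node(5,1) S=37.8326 payoff=75.9874 vs cont=75.0238 → 75.9874 [stop]  node(5,2) S=58.1324 payoff=55.6876 vs cont=54.7240 → 55.6876 [stop]  node(5,3) S=89.3245 payoff=24.4955 vs cont=28.4445 → 28.4445 [wait]  node(5,4) S=137.2532 payoff=0.0000 vs cont=7.6627 → 7.6627 [wait]  node(5,5) S=210.8991 payoff=0.0000 vs cont=0.4588 → 0.4588 [wait]  ⇒ S*(5)=58.1324
t_4: node(4,0) S=30.5204 payoff=83.2996 vs cont=82.3360 → 83.2996 [stop]  node(4,1) S=46.8967 payoff=66.9233 vs cont=65.9597 → 66.9233 [stop]  node(4,2) S=72.0600 payoff=41.7600 vs cont=42.6220 → 42.6220 [wait]  node(4,3) S=110.7252 payoff=3.0948 vs cont=18.5965 → 18.5965 [wait]  node(4,4) S=170.1370 payoff=0.0000 vs cont=4.2675 → 4.2675 [wait]  ⇒ S*(4)=46.8967
t_3: node(3,0) S=37.8326 payoff=75.9874 vs cont=75.0238 → 75.9874 [stop]  node(3,1) S=58.1324 payoff=55.6876 vs cont=55.1225 → 55.6876 [stop]  node(3,2) S=89.3245 payoff=24.4955 vs cont=31.1544 → 31.1544 [wait]  node(3,3) S=137.2532 payoff=0.0000 vs cont=11.8149 → 11.8149 [wait]  ⇒ S*(3)=58.1324
t_2: node(2,0) S=46.8967 payoff=66.9233 vs cont=65.9597 → 66.9233 [stop]  node(2,1) S=72.0600 payoff=41.7600 vs cont=43.8747 → 43.8747 [wait]  node(2,2) S=110.7252 payoff=3.0948 vs cont=21.9502 → 21.9502 [wait]  ⇒ S*(2)=46.8967
t_1: node(1,0) S=58.1324 payoff=55.6876 vs cont=55.7016 → 55.7016 [wait]  node(1,1) S=89.3245 payoff=24.4955 vs cont=33.3678 → 33.3678 [wait]  ⇒ S*(1)=-
t_0: node(0,0) S=72.0600 payoff=41.7600 vs cont=44.9054 → 44.9054 [wait]  ⇒ S*(0)=-

price = 44.9054
boundary = - - 46.8967 58.1324 46.8967 58.1324 72.0600 89.3245
tree:
44.9054
55.7016 33.3678
66.9233 43.8747 21.9502
75.9874 55.6876 31.1544 11.8149
83.2996 66.9233 42.6220 18.5965 4.2675
89.1985 75.9874 55.6876 28.4445 7.6627 0.4588
93.9573 83.2996 66.9233 41.7600 13.7213 0.8669 0.0000
97.7963 89.1985 75.9874 55.6876 24.4955 1.6379 0.0000 0.0000
100.8934 93.9573 83.2996 66.9233 41.7600 3.0948 0.0000 0.0000 0.0000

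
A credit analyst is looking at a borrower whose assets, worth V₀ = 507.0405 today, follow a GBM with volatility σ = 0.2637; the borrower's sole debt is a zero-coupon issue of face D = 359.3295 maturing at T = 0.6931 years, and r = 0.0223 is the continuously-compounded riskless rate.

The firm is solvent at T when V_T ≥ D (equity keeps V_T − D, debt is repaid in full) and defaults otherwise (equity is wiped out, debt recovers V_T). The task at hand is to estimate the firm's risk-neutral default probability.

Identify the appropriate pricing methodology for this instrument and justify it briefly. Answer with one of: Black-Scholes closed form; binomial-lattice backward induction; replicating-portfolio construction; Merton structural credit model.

Key observation: a levered firm with one bullet debt due at 0.6931 years is the canonical structural-credit setup: equity is a call on the firm's assets struck at the face value.

framework: Merton structural credit model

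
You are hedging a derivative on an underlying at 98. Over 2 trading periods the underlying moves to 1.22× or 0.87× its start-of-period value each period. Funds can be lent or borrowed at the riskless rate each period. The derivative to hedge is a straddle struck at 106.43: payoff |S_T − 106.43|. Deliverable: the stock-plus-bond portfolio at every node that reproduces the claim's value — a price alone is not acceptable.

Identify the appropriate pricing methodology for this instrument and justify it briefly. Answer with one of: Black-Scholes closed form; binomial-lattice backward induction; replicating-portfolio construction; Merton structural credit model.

Key observation: the mandate to exhibit the hedge at every date and state singles out the replicating-portfolio construction on the 2-period tree with factors 1.22 and 0.87 from 98.

framework: replicating-portfolio construction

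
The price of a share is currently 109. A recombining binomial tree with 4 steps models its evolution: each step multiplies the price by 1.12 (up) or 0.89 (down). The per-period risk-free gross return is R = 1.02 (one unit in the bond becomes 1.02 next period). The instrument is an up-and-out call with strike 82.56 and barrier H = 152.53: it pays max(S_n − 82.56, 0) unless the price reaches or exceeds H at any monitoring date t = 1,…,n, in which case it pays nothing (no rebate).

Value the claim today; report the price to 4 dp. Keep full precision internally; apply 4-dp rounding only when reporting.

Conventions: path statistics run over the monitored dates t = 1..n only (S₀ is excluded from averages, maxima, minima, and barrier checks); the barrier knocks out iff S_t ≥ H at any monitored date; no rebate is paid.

Risk-neutral up-probability p* = (R−d)/(u−d) = (1.02−0.89)/(1.12−0.89) = 0.5652; the claim prices as the p*-weighted sum of path payoffs discounted by R^4.
Enumerate all 2^4 = 16 price paths (U = up ×1.12, D = down ×0.89); each path with k up-moves has probability p*^k·(1−p*)^(4−k).
DDDD: M=97.0100, payoff=0.0000, prob=0.035735
UDDD: M=122.0800, payoff=3.5026, prob=0.046455
DUDD: M=108.6512, payoff=3.5026, prob=0.046455
UUDD: M=136.7296, payoff=25.7435, prob=0.060391
DDUD: M=97.0100, payoff=3.5026, prob=0.046455
UDUD: M=122.0800, payoff=25.7435, prob=0.060391
DUUD: M=121.6893, payoff=25.7435, prob=0.060391
UUUD: M=153.1372, payoff=0.0000, prob=0.078509
DDDU: M=97.0100, payoff=3.5026, prob=0.046455
UDDU: M=122.0800, payoff=25.7435, prob=0.060391
DUDU: M=108.6512, payoff=25.7435, prob=0.060391
UUDU: M=136.7296, payoff=53.7321, prob=0.078509
DDUU: M=108.3035, payoff=25.7435, prob=0.060391
UDUU: M=136.2921, payoff=53.7321, prob=0.078509
DUUU: M=136.2921, payoff=53.7321, prob=0.078509
UUUU: M=171.5136, payoff=0.0000, prob=0.102062
Price = Σ prob·payoff / R^4 = 22.634314 / 1.082432 = 20.9106

price = 20.9106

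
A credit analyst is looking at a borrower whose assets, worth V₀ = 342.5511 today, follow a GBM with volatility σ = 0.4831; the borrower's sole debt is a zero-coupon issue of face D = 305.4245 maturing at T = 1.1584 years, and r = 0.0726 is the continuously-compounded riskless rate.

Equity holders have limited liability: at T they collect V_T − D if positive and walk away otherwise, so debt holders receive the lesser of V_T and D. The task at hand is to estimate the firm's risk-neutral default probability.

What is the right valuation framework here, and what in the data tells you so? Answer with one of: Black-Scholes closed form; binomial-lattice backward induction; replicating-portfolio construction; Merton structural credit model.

Key observation: assets follow a GBM and default happens iff V_T < 305.4245; valuing claims on that split (equity as a call, risky debt as the residual) is the structural model's definition.

framework: Merton structural credit model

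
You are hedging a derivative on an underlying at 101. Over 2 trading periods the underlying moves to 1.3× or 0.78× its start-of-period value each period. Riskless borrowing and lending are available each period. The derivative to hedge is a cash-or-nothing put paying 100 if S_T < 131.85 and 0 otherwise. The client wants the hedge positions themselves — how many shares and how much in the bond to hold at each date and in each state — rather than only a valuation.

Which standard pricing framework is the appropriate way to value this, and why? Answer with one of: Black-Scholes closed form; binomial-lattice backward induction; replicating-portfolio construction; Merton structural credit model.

framework: replicating-portfolio construction

Key observation: the mandate to exhibit the hedge at every date and state singles out the replicating-portfolio construction on the 2-period tree with factors 1.3 and 0.78 from 101.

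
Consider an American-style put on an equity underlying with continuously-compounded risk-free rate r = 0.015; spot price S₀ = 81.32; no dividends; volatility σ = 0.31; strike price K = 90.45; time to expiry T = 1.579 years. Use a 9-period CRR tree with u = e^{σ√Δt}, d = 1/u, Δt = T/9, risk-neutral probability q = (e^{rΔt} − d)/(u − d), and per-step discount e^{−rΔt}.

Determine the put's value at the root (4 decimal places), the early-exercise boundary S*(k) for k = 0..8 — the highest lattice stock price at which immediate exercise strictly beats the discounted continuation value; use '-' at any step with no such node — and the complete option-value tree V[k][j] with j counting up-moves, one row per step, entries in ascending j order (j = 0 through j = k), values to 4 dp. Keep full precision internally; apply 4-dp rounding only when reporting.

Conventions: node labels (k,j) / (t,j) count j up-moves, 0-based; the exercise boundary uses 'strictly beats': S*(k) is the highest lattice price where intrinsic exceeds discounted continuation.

params: Δt=0.17544 u=1.13865 d=0.87823 q=0.47770 e^(-rΔt)=0.99737
t_9 payoffs: 65.1762 57.6816 47.9647 35.3664 19.0323 0.0000 0.0000 0.0000 0.0000 0.0000
t_8: node(8,0) S=28.7782 payoff=61.6718 vs cont=61.4341 → 61.6718 [stop]  node(8,1) S=37.3118 payoff=53.1382 vs cont=52.9004 → 53.1382 [stop]  node(8,2) S=48.3760 payoff=42.0740 vs cont=41.8362 → 42.0740 [stop]  node(8,3) S=62.7211 payoff=27.7289 vs cont=27.4912 → 27.7289 [stop]  node(8,4) S=81.3200 payoff=9.1300 vs cont=9.9144 → 9.9144 [wait]  node(8,5) S=105.4341 payoff=0.0000 vs cont=0.0000 → 0.0000 [wait]  node(8,6) S=136.6987 payoff=0.0000 vs cont=0.0000 → 0.0000 [wait]  node(8,7) S=177.2344 payoff=0.0000 vs cont=0.0000 → 0.0000 [wait]  node(8,8) S=229.7903 payoff=0.0000 vs cont=0.0000 → 0.0000 [wait]  ⇒ S*(8)=62.7211
t_7: node(7,0) S=32.7684 payoff=57.6816 vs cont=57.4439 → 57.6816 [stop]  node(7,1) S=42.4853 payoff=47.9647 vs cont=47.7270 → 47.9647 [stop]  node(7,2) S=55.0836 payoff=35.3664 vs cont=35.1287 → 35.3664 [stop]  node(7,3) S=71.4177 payoff=19.0323 vs cont=19.1684 → 19.1684 [wait]  node(7,4) S=92.5953 payoff=0.0000 vs cont=5.1647 → 5.1647 [wait]  node(7,5) S=120.0529 payoff=0.0000 vs cont=0.0000 → 0.0000 [wait]  node(7,6) S=155.6526 payoff=0.0000 vs cont=0.0000 → 0.0000 [wait]  node(7,7) S=201.8087 payoff=0.0000 vs cont=0.0000 → 0.0000 [wait]  ⇒ S*(7)=55.0836
t_6: node(6,0) S=37.3118 payoff=53.1382 vs cont=52.9004 → 53.1382 [stop]  node(6,1) S=48.3760 payoff=42.0740 vs cont=41.8362 → 42.0740 [stop]  node(6,2) S=62.7211 payoff=27.7289 vs cont=27.5560 → 27.7289 [stop]  node(6,3) S=81.3200 payoff=9.1300 vs cont=12.4460 → 12.4460 [wait]  node(6,4) S=105.4341 payoff=0.0000 vs cont=2.6904 → 2.6904 [wait]  node(6,5) S=136.6987 payoff=0.0000 vs cont=0.0000 → 0.0000 [wait]  node(6,6) S=177.2344 payoff=0.0000 vs cont=0.0000 → 0.0000 [wait]  ⇒ S*(6)=62.7211
t_5: node(5,0) S=42.4853 payoff=47.9647 vs cont=47.7270 → 47.9647 [stop]  node(5,1) S=55.0836 payoff=35.3664 vs cont=35.1287 → 35.3664 [stop]  node(5,2) S=71.4177 payoff=19.0323 vs cont=20.3745 → 20.3745 [wait]  node(5,3) S=92.5953 payoff=0.0000 vs cont=7.7652 → 7.7652 [wait]  node(5,4) S=120.0529 payoff=0.0000 vs cont=1.4015 → 1.4015 [wait]  node(5,5) S=155.6526 payoff=0.0000 vs cont=0.0000 → 0.0000 [wait]  ⇒ S*(5)=55.0836
t_4: node(4,0) S=48.3760 payoff=42.0740 vs cont=41.8362 → 42.0740 [stop]  node(4,1) S=62.7211 payoff=27.7289 vs cont=28.1306 → 28.1306 [wait]  node(4,2) S=81.3200 payoff=9.1300 vs cont=14.3133 → 14.3133 [wait]  node(4,3) S=105.4341 payoff=0.0000 vs cont=4.7129 → 4.7129 [wait]  node(4,4) S=136.6987 payoff=0.0000 vs cont=0.7301 → 0.7301 [wait]  ⇒ S*(4)=48.3760
t_3: node(3,0) S=55.0836 payoff=35.3664 vs cont=35.3201 → 35.3664 [stop]  node(3,1) S=71.4177 payoff=19.0323 vs cont=21.4735 → 21.4735 [wait]  node(3,2) S=92.5953 payoff=0.0000 vs cont=9.7016 → 9.7016 [wait]  node(3,3) S=120.0529 payoff=0.0000 vs cont=2.8029 → 2.8029 [wait]  ⇒ S*(3)=55.0836
t_2: node(2,0) S=62.7211 payoff=27.7289 vs cont=28.6542 → 28.6542 [wait]  node(2,1) S=81.3200 payoff=9.1300 vs cont=15.8084 → 15.8084 [wait]  node(2,2) S=105.4341 payoff=0.0000 vs cont=6.3892 → 6.3892 [wait]  ⇒ S*(2)=-
t_1: node(1,0) S=71.4177 payoff=19.0323 vs cont=22.4585 → 22.4585 [wait]  node(1,1) S=92.5953 payoff=0.0000 vs cont=11.2791 → 11.2791 [wait]  ⇒ S*(1)=-
t_0: node(0,0) S=81.3200 payoff=9.1300 vs cont=17.0731 → 17.0731 [wait]  ⇒ S*(0)=-

price = 17.0731
boundary = - - - 55.0836 48.3760 55.0836 62.7211 55.0836 62.7211
tree:
17.0731
22.4585 11.2791
28.6542 15.8084 6.3892
35.3664 21.4735 9.7016 2.8029
42.0740 28.1306 14.3133 4.7129 0.7301
47.9647 35.3664 20.3745 7.7652 1.4015 0.0000
53.1382 42.0740 27.7289 12.4460 2.6904 0.0000 0.0000
57.6816 47.9647 35.3664 19.1684 5.1647 0.0000 0.0000 0.0000
61.6718 53.1382 42.0740 27.7289 9.9144 0.0000 0.0000 0.0000 0.0000
65.1762 57.6816 47.9647 35.3664 19.0323 0.0000 0.0000 0.0000 0.0000 0.0000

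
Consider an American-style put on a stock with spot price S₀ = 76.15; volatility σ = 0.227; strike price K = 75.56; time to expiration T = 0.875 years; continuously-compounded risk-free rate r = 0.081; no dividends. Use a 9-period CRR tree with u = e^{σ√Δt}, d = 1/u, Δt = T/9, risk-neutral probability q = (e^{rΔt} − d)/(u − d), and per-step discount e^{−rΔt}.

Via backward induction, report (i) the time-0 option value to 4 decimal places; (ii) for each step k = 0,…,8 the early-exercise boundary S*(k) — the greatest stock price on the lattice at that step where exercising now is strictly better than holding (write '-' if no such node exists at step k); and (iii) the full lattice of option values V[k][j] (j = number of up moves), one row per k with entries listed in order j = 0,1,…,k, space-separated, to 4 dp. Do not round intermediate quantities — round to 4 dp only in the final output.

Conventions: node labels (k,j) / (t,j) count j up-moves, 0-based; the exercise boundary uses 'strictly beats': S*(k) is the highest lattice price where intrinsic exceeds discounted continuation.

Δt=0.09722, u=1.07334, d=0.93167, q=0.53812, disc=e^(-rΔt)=0.99216
k=9 terminal: V=max(K-S,0) → 35.2867 29.1624 22.1068 13.9782 4.6135 0.0000 0.0000 0.0000 0.0000 0.0000
k=8: j=0 S=43.2271 intr=32.3329 cont=31.7402 V=32.3329[EX]; j=1 S=49.8006 intr=25.7594 cont=25.1667 V=25.7594[EX]; j=2 S=57.3737 intr=18.1863 cont=17.5936 V=18.1863[EX]; j=3 S=66.0985 intr=9.4615 cont=8.8688 V=9.4615[EX]; j=4 S=76.1500 intr=0.0000 cont=2.1142 V=2.1142[hold]; j=5 S=87.7300 intr=0.0000 cont=0.0000 V=0.0000[hold]; j=6 S=101.0711 intr=0.0000 cont=0.0000 V=0.0000[hold]; j=7 S=116.4408 intr=0.0000 cont=0.0000 V=0.0000[hold]; j=8 S=134.1479 intr=0.0000 cont=0.0000 V=0.0000[hold]  S*(8)=66.0985
k=7: j=0 S=46.3976 intr=29.1624 cont=28.5697 V=29.1624[EX]; j=1 S=53.4532 intr=22.1068 cont=21.5141 V=22.1068[EX]; j=2 S=61.5818 intr=13.9782 cont=13.3855 V=13.9782[EX]; j=3 S=70.9465 intr=4.6135 cont=5.4646 V=5.4646[hold]; j=4 S=81.7352 intr=0.0000 cont=0.9689 V=0.9689[hold]; j=5 S=94.1646 intr=0.0000 cont=0.0000 V=0.0000[hold]; j=6 S=108.4841 intr=0.0000 cont=0.0000 V=0.0000[hold]; j=7 S=124.9811 intr=0.0000 cont=0.0000 V=0.0000[hold]  S*(7)=61.5818
k=6: j=0 S=49.8006 intr=25.7594 cont=25.1667 V=25.7594[EX]; j=1 S=57.3737 intr=18.1863 cont=17.5936 V=18.1863[EX]; j=2 S=66.0985 intr=9.4615 cont=9.3232 V=9.4615[EX]; j=3 S=76.1500 intr=0.0000 cont=3.0215 V=3.0215[hold]; j=4 S=87.7300 intr=0.0000 cont=0.4440 V=0.4440[hold]; j=5 S=101.0711 intr=0.0000 cont=0.0000 V=0.0000[hold]; j=6 S=116.4408 intr=0.0000 cont=0.0000 V=0.0000[hold]  S*(6)=66.0985
k=5: j=0 S=53.4532 intr=22.1068 cont=21.5141 V=22.1068[EX]; j=1 S=61.5818 intr=13.9782 cont=13.3855 V=13.9782[EX]; j=2 S=70.9465 intr=4.6135 cont=5.9490 V=5.9490[hold]; j=3 S=81.7352 intr=0.0000 cont=1.6217 V=1.6217[hold]; j=4 S=94.1646 intr=0.0000 cont=0.2035 V=0.2035[hold]; j=5 S=108.4841 intr=0.0000 cont=0.0000 V=0.0000[hold]  S*(5)=61.5818
k=4: j=0 S=57.3737 intr=18.1863 cont=17.5936 V=18.1863[EX]; j=1 S=66.0985 intr=9.4615 cont=9.5818 V=9.5818[hold]; j=2 S=76.1500 intr=0.0000 cont=3.5920 V=3.5920[hold]; j=3 S=87.7300 intr=0.0000 cont=0.8518 V=0.8518[hold]; j=4 S=101.0711 intr=0.0000 cont=0.0932 V=0.0932[hold]  S*(4)=57.3737
k=3: j=0 S=61.5818 intr=13.9782 cont=13.4497 V=13.9782[EX]; j=1 S=70.9465 intr=4.6135 cont=6.3087 V=6.3087[hold]; j=2 S=81.7352 intr=0.0000 cont=2.1008 V=2.1008[hold]; j=3 S=94.1646 intr=0.0000 cont=0.4401 V=0.4401[hold]  S*(3)=61.5818
k=2: j=0 S=66.0985 intr=9.4615 cont=9.7739 V=9.7739[hold]; j=1 S=76.1500 intr=0.0000 cont=4.0127 V=4.0127[hold]; j=2 S=87.7300 intr=0.0000 cont=1.1977 V=1.1977[hold]  S*(2)=-
k=1: j=0 S=70.9465 intr=4.6135 cont=6.6213 V=6.6213[hold]; j=1 S=81.7352 intr=0.0000 cont=2.4783 V=2.4783[hold]  S*(1)=-
k=0: j=0 S=76.1500 intr=0.0000 cont=4.3574 V=4.3574[hold]  S*(0)=-

price = 4.3574
boundary = - - - 61.5818 57.3737 61.5818 66.0985 61.5818 66.0985
tree:
4.3574
6.6213 2.4783
9.7739 4.0127 1.1977
13.9782 6.3087 2.1008 0.4401
18.1863 9.5818 3.5920 0.8518 0.0932
22.1068 13.9782 5.9490 1.6217 0.2035 0.0000
25.7594 18.1863 9.4615 3.0215 0.4440 0.0000 0.0000
29.1624 22.1068 13.9782 5.4646 0.9689 0.0000 0.0000 0.0000
32.3329 25.7594 18.1863 9.4615 2.1142 0.0000 0.0000 0.0000 0.0000
35.2867 29.1624 22.1068 13.9782 4.6135 0.0000 0.0000 0.0000 0.0000 0.0000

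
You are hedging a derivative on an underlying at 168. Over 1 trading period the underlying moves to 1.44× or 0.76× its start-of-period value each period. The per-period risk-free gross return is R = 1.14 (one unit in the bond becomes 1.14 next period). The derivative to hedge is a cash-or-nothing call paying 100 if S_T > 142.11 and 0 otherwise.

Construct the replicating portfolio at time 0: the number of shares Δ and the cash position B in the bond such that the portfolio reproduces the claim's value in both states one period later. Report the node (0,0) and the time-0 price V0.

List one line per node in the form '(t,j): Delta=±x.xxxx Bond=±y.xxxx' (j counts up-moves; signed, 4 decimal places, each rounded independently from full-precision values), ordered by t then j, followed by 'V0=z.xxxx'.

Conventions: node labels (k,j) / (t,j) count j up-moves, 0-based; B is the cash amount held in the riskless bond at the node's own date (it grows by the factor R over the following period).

(0,0): Delta=0.8754 Bond=-98.0392
V0=49.0196

Under the risk-neutral measure, an up-move has probability p* = (R−d)/(u−d) = 0.5588 and values discount at R = 1.14.
Expiry values: V(1,0)=0.0000, V(1,1)=100.0000
  t=0,j=0: stock 168.0000 → up 241.9200 (V=100.0000), down 127.6800 (V=0.0000). Price 49.0196; hedge Δ=0.8754, bond B=-98.0392.
Check: Δ(0,0)·S0 + B(0,0) = 49.0196 = V0.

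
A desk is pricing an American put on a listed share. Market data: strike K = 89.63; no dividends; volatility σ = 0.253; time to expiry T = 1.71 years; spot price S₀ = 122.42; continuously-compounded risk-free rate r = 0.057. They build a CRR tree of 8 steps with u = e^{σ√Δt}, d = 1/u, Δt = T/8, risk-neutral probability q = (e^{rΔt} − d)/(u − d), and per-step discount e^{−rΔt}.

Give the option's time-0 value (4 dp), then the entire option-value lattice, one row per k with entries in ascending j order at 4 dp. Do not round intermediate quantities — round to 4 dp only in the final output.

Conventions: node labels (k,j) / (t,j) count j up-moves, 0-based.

Δt=0.21375, u=1.12409, d=0.88961, q=0.52307, disc=e^(-rΔt)=0.98789
k=8 terminal: V=max(K-S,0) → 41.6061 28.9485 12.9548 0.0000 0.0000 0.0000 0.0000 0.0000 0.0000
k=7: j=0 S=53.9830 intr=35.6470 cont=34.5616 V=35.6470[EX]; j=1 S=68.2112 intr=21.4188 cont=20.3334 V=21.4188[EX]; j=2 S=86.1895 intr=3.4405 cont=6.1037 V=6.1037[hold]; j=3 S=108.9063 intr=0.0000 cont=0.0000 V=0.0000[hold]; j=4 S=137.6105 intr=0.0000 cont=0.0000 V=0.0000[hold]; j=5 S=173.8803 intr=0.0000 cont=0.0000 V=0.0000[hold]; j=6 S=219.7096 intr=0.0000 cont=0.0000 V=0.0000[hold]; j=7 S=277.6180 intr=0.0000 cont=0.0000 V=0.0000[hold]
k=6: j=0 S=60.6815 intr=28.9485 cont=27.8631 V=28.9485[EX]; j=1 S=76.6752 intr=12.9548 cont=13.2455 V=13.2455[hold]; j=2 S=96.8844 intr=0.0000 cont=2.8758 V=2.8758[hold]; j=3 S=122.4200 intr=0.0000 cont=0.0000 V=0.0000[hold]; j=4 S=154.6860 intr=0.0000 cont=0.0000 V=0.0000[hold]; j=5 S=195.4563 intr=0.0000 cont=0.0000 V=0.0000[hold]; j=6 S=246.9723 intr=0.0000 cont=0.0000 V=0.0000[hold]
k=5: j=0 S=68.2112 intr=21.4188 cont=20.4836 V=21.4188[EX]; j=1 S=86.1895 intr=3.4405 cont=7.7267 V=7.7267[hold]; j=2 S=108.9063 intr=0.0000 cont=1.3549 V=1.3549[hold]; j=3 S=137.6105 intr=0.0000 cont=0.0000 V=0.0000[hold]; j=4 S=173.8803 intr=0.0000 cont=0.0000 V=0.0000[hold]; j=5 S=219.7096 intr=0.0000 cont=0.0000 V=0.0000[hold]
k=4: j=0 S=76.6752 intr=12.9548 cont=14.0842 V=14.0842[hold]; j=1 S=96.8844 intr=0.0000 cont=4.3406 V=4.3406[hold]; j=2 S=122.4200 intr=0.0000 cont=0.6384 V=0.6384[hold]; j=3 S=154.6860 intr=0.0000 cont=0.0000 V=0.0000[hold]; j=4 S=195.4563 intr=0.0000 cont=0.0000 V=0.0000[hold]
k=3: j=0 S=86.1895 intr=3.4405 cont=8.8788 V=8.8788[hold]; j=1 S=108.9063 intr=0.0000 cont=2.3750 V=2.3750[hold]; j=2 S=137.6105 intr=0.0000 cont=0.3008 V=0.3008[hold]; j=3 S=173.8803 intr=0.0000 cont=0.0000 V=0.0000[hold]
k=2: j=0 S=96.8844 intr=0.0000 cont=5.4105 V=5.4105[hold]; j=1 S=122.4200 intr=0.0000 cont=1.2744 V=1.2744[hold]; j=2 S=154.6860 intr=0.0000 cont=0.1417 V=0.1417[hold]
k=1: j=0 S=108.9063 intr=0.0000 cont=3.2077 V=3.2077[hold]; j=1 S=137.6105 intr=0.0000 cont=0.6737 V=0.6737[hold]
k=0: j=0 S=122.4200 intr=0.0000 cont=1.8594 V=1.8594[hold]

price = 1.8594
tree:
1.8594
3.2077 0.6737
5.4105 1.2744 0.1417
8.8788 2.3750 0.3008 0.0000
14.0842 4.3406 0.6384 0.0000 0.0000
21.4188 7.7267 1.3549 0.0000 0.0000 0.0000
28.9485 13.2455 2.8758 0.0000 0.0000 0.0000 0.0000
35.6470 21.4188 6.1037 0.0000 0.0000 0.0000 0.0000 0.0000
41.6061 28.9485 12.9548 0.0000 0.0000 0.0000 0.0000 0.0000 0.0000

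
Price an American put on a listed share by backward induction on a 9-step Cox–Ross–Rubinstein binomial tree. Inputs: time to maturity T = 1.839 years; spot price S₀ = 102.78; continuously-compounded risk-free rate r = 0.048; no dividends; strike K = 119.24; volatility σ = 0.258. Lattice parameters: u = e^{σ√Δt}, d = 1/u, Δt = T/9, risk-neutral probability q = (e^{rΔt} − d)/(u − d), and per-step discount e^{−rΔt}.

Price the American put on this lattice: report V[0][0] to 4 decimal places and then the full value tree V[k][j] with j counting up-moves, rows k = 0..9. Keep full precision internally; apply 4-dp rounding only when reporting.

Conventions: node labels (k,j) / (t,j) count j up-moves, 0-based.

Δt=0.20433, u=1.12370, d=0.88992, q=0.51304, disc=e^(-rΔt)=0.99024
k=9 terminal: V=max(K-S,0) → 83.2597 73.8078 61.8730 46.8030 27.7741 3.7464 0.0000 0.0000 0.0000 0.0000
k=8: j=0 S=40.4310 intr=78.8090 cont=77.6453 V=78.8090[EX]; j=1 S=51.0520 intr=68.1880 cont=67.0242 V=68.1880[EX]; j=2 S=64.4631 intr=54.7769 cont=53.6131 V=54.7769[EX]; j=3 S=81.3973 intr=37.8427 cont=36.6789 V=37.8427[EX]; j=4 S=102.7800 intr=16.4600 cont=15.2962 V=16.4600[EX]; j=5 S=129.7798 intr=0.0000 cont=1.8065 V=1.8065[hold]; j=6 S=163.8724 intr=0.0000 cont=0.0000 V=0.0000[hold]; j=7 S=206.9210 intr=0.0000 cont=0.0000 V=0.0000[hold]; j=8 S=261.2782 intr=0.0000 cont=0.0000 V=0.0000[hold]
k=7: j=0 S=45.4322 intr=73.8078 cont=72.6441 V=73.8078[EX]; j=1 S=57.3670 intr=61.8730 cont=60.7092 V=61.8730[EX]; j=2 S=72.4370 intr=46.8030 cont=45.6392 V=46.8030[EX]; j=3 S=91.4659 intr=27.7741 cont=26.6103 V=27.7741[EX]; j=4 S=115.4936 intr=3.7464 cont=8.8550 V=8.8550[hold]; j=5 S=145.8333 intr=0.0000 cont=0.8711 V=0.8711[hold]; j=6 S=184.1430 intr=0.0000 cont=0.0000 V=0.0000[hold]; j=7 S=232.5165 intr=0.0000 cont=0.0000 V=0.0000[hold]
k=6: j=0 S=51.0520 intr=68.1880 cont=67.0242 V=68.1880[EX]; j=1 S=64.4631 intr=54.7769 cont=53.6131 V=54.7769[EX]; j=2 S=81.3973 intr=37.8427 cont=36.6789 V=37.8427[EX]; j=3 S=102.7800 intr=16.4600 cont=17.8915 V=17.8915[hold]; j=4 S=129.7798 intr=0.0000 cont=4.7125 V=4.7125[hold]; j=5 S=163.8724 intr=0.0000 cont=0.4201 V=0.4201[hold]; j=6 S=206.9210 intr=0.0000 cont=0.0000 V=0.0000[hold]
k=5: j=0 S=57.3670 intr=61.8730 cont=60.7092 V=61.8730[EX]; j=1 S=72.4370 intr=46.8030 cont=45.6392 V=46.8030[EX]; j=2 S=91.4659 intr=27.7741 cont=27.3375 V=27.7741[EX]; j=3 S=115.4936 intr=3.7464 cont=11.0216 V=11.0216[hold]; j=4 S=145.8333 intr=0.0000 cont=2.4858 V=2.4858[hold]; j=5 S=184.1430 intr=0.0000 cont=0.2026 V=0.2026[hold]
k=4: j=0 S=64.4631 intr=54.7769 cont=53.6131 V=54.7769[EX]; j=1 S=81.3973 intr=37.8427 cont=36.6789 V=37.8427[EX]; j=2 S=102.7800 intr=16.4600 cont=18.9922 V=18.9922[hold]; j=3 S=129.7798 intr=0.0000 cont=6.5776 V=6.5776[hold]; j=4 S=163.8724 intr=0.0000 cont=1.3016 V=1.3016[hold]
k=3: j=0 S=72.4370 intr=46.8030 cont=45.6392 V=46.8030[EX]; j=1 S=91.4659 intr=27.7741 cont=27.8967 V=27.8967[hold]; j=2 S=115.4936 intr=3.7464 cont=12.4998 V=12.4998[hold]; j=3 S=145.8333 intr=0.0000 cont=3.8330 V=3.8330[hold]
k=2: j=0 S=81.3973 intr=37.8427 cont=36.7412 V=37.8427[EX]; j=1 S=102.7800 intr=16.4600 cont=19.8024 V=19.8024[hold]; j=2 S=129.7798 intr=0.0000 cont=7.9748 V=7.9748[hold]
k=1: j=0 S=91.4659 intr=27.7741 cont=28.3083 V=28.3083[hold]; j=1 S=115.4936 intr=3.7464 cont=13.6003 V=13.6003[hold]
k=0: j=0 S=102.7800 intr=16.4600 cont=20.5599 V=20.5599[hold]

price = 20.5599
tree:
20.5599
28.3083 13.6003
37.8427 19.8024 7.9748
46.8030 27.8967 12.4998 3.8330
54.7769 37.8427 18.9922 6.5776 1.3016
61.8730 46.8030 27.7741 11.0216 2.4858 0.2026
68.1880 54.7769 37.8427 17.8915 4.7125 0.4201 0.0000
73.8078 61.8730 46.8030 27.7741 8.8550 0.8711 0.0000 0.0000
78.8090 68.1880 54.7769 37.8427 16.4600 1.8065 0.0000 0.0000 0.0000
83.2597 73.8078 61.8730 46.8030 27.7741 3.7464 0.0000 0.0000 0.0000 0.0000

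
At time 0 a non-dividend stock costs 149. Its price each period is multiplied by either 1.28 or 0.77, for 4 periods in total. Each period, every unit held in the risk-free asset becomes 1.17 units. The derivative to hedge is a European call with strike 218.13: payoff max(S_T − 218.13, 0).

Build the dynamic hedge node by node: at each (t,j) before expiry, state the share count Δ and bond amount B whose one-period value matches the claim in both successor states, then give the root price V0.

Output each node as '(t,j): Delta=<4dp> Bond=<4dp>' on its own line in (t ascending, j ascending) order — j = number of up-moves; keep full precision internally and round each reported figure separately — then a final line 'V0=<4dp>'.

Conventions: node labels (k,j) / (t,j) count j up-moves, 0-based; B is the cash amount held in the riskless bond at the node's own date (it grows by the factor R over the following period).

(0,0): Delta=0.7053 Bond=-63.3700
(1,0): Delta=0.1726 Bond=-13.0337
(1,1): Delta=0.7934 Bond=-90.9480
(2,0): Delta=0.0000 Bond=0.0000
(2,1): Delta=0.2012 Bond=-19.4430
(2,2): Delta=0.8913 Bond=-130.3248
(3,0): Delta=0.0000 Bond=0.0000
(3,1): Delta=0.0000 Bond=0.0000
(3,2): Delta=0.2345 Bond=-29.0040
(3,3): Delta=1.0000 Bond=-186.4359
V0=41.7126

Since d<R<u, set p* = (R−d)/(u−d) = 0.7843; price each node as the discounted p*-expectation of its children.
At maturity the claim pays: V(4,0)=0.0000, V(4,1)=0.0000, V(4,2)=0.0000, V(4,3)=22.4762, V(4,4)=181.8388
Node (3,0) S=68.0234: V=(p*·0.0000+(1−p*)·0.0000)/1.17=0.0000; Δ=(0.0000−0.0000)/(87.0700−52.3780)=0.0000; B=V−Δ·S=0.0000
Node (3,1) S=113.0779: V=(p*·0.0000+(1−p*)·0.0000)/1.17=0.0000; Δ=(0.0000−0.0000)/(144.7397−87.0700)=0.0000; B=V−Δ·S=0.0000
Node (3,2) S=187.9736: V=(p*·22.4762+(1−p*)·0.0000)/1.17=15.0670; Δ=(22.4762−0.0000)/(240.6062−144.7397)=0.2345; B=V−Δ·S=-29.0040
Node (3,3) S=312.4756: V=(p*·181.8388+(1−p*)·22.4762)/1.17=126.0398; Δ=(181.8388−22.4762)/(399.9688−240.6062)=1.0000; B=V−Δ·S=-186.4359
Node (2,0) S=88.3421: V=(p*·0.0000+(1−p*)·0.0000)/1.17=0.0000; Δ=(0.0000−0.0000)/(113.0779−68.0234)=0.0000; B=V−Δ·S=0.0000
Node (2,1) S=146.8544: V=(p*·15.0670+(1−p*)·0.0000)/1.17=10.1002; Δ=(15.0670−0.0000)/(187.9736−113.0779)=0.2012; B=V−Δ·S=-19.4430
Node (2,2) S=244.1216: V=(p*·126.0398+(1−p*)·15.0670)/1.17=87.2688; Δ=(126.0398−15.0670)/(312.4756−187.9736)=0.8913; B=V−Δ·S=-130.3248
Node (1,0) S=114.7300: V=(p*·10.1002+(1−p*)·0.0000)/1.17=6.7707; Δ=(10.1002−0.0000)/(146.8544−88.3421)=0.1726; B=V−Δ·S=-13.0337
Node (1,1) S=190.7200: V=(p*·87.2688+(1−p*)·10.1002)/1.17=60.3629; Δ=(87.2688−10.1002)/(244.1216−146.8544)=0.7934; B=V−Δ·S=-90.9480
Node (0,0) S=149.0000: V=(p*·60.3629+(1−p*)·6.7707)/1.17=41.7126; Δ=(60.3629−6.7707)/(190.7200−114.7300)=0.7053; B=V−Δ·S=-63.3700
Sanity check at the root: Δ(0,0)·S0 + B(0,0) reproduces V0 = 41.7126.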